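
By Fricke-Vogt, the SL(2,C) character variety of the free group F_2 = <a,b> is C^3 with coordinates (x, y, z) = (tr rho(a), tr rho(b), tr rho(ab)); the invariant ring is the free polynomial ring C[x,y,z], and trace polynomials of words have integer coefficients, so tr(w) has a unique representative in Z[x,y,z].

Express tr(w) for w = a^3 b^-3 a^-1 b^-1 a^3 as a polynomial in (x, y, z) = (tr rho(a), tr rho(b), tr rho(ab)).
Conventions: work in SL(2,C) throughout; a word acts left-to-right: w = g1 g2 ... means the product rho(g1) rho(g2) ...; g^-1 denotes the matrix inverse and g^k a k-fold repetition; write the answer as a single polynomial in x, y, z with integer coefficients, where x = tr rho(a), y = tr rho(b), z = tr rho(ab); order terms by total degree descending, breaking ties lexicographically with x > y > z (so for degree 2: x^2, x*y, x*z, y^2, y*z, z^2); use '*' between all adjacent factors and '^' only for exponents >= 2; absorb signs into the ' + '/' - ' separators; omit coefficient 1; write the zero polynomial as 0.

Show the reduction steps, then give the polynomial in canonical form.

next, trace(a^2) = trace(a)*trace(a) - trace(1) = x^2 - 2
trace(a^3) = trace(a)*trace(a^2) - trace(a) = x^3 - 3*x
trace(a^4) = trace(a)*trace(a^3) - trace(a^2) = x^4 - 4*x^2 + 2
trace(a^5) = trace(a)*trace(a^4) - trace(a^3) = x^5 - 5*x^3 + 5*x
trace(a^6) = trace(a)*trace(a^5) - trace(a^4) = x^6 - 6*x^4 + 9*x^2 - 2
next, trace(a b a) = trace(a)*trace(b a) - trace(b) = x*z - y
next, trace(a^2 b a) = trace(a)*trace(a b a) - trace(a b) = x^2*z - x*y - z
next, trace(a^2 b a^2) = trace(a)*trace(a^2 b a) - trace(a^2 b) = x^3*z - x^2*y - 2*x*z + y
next, trace(a^2 b a^3) = trace(a)*trace(a^2 b a^2) - trace(a^2 b a) = x^4*z - x^3*y - 3*x^2*z + 2*x*y + z
and trace(a^6 b) = trace(a)*trace(a^2 b a^3) - trace(a^2 b a^2) = x^5*z - x^4*y - 4*x^3*z + 3*x^2*y + 3*x*z - y
trace(a^6 b^-1) = trace(a^6)*trace(b) - trace(a^6 b) = x^6*y - x^5*z - 5*x^4*y + 4*x^3*z + 6*x^2*y - 3*x*z - y
trace(b^-1 a^6 b^-1) = trace(a^6 b^-1)*trace(b) - trace(a^6) = x^6*y^2 - x^5*y*z - x^6 - 5*x^4*y^2 + 4*x^3*y*z + 6*x^4 + 6*x^2*y^2 - 3*x*y*z - 9*x^2 - y^2 + 2
and trace(b^-3 a^6) = trace(b^-1 a^6 b^-1)*trace(b) - trace(b^-1 a^6) = x^6*y^3 - x^5*y^2*z - 2*x^6*y - 5*x^4*y^3 + x^5*z + 4*x^3*y^2*z + 11*x^4*y + 6*x^2*y^3 - 4*x^3*z - 3*x*y^2*z - 15*x^2*y - y^3 + 3*x*z + 3*y
next, trace(b^-1 a^6 b^-3) = trace(b^-3 a^6)*trace(b) - trace(b^-3 a^6 b) = x^6*y^4 - x^5*y^3*z - 3*x^6*y^2 - 5*x^4*y^4 + 2*x^5*y*z + 4*x^3*y^3*z + x^6 + 16*x^4*y^2 + 6*x^2*y^4 - 8*x^3*y*z - 3*x*y^3*z - 6*x^4 - 21*x^2*y^2 - y^4 + 6*x*y*z + 9*x^2 + 4*y^2 - 2
trace(a^7) = trace(a)*trace(a^6) - trace(a^5) = x^7 - 7*x^5 + 14*x^3 - 7*x
next, trace(a^7 b) = trace(a)*trace(a^5 b a) - trace(a^5 b) = x^6*z - x^5*y - 5*x^4*z + 4*x^3*y + 6*x^2*z - 3*x*y - z
trace(a^6 b^-1 a) = trace(a^7)*trace(b) - trace(a^7 b) = x^7*y - x^6*z - 6*x^5*y + 5*x^4*z + 10*x^3*y - 6*x^2*z - 4*x*y + z
trace(b a b a) = trace(a b)*trace(a b) - trace(1) = z^2 - 2
and trace(b a b) = trace(b)*trace(a b) - trace(a) = y*z - x
and trace(b a b a^2) = trace(a)*trace(b a b a) - trace(b a b) = x*z^2 - y*z - x
trace(b a b a^3) = trace(a)*trace(b a b a^2) - trace(b a b a) = x^2*z^2 - x*y*z - x^2 - z^2 + 2
trace(b a b a^4) = trace(a)*trace(b a b a^3) - trace(b a b a^2) = x^3*z^2 - x^2*y*z - x^3 - 2*x*z^2 + y*z + 3*x
trace(a^3 b a b a^2) = trace(a)*trace(b a b a^4) - trace(b a b a^3) = x^4*z^2 - x^3*y*z - x^4 - 3*x^2*z^2 + 2*x*y*z + 4*x^2 + z^2 - 2
trace(a b a^6 b) = trace(a)*trace(a^3 b a b a^2) - trace(a^3 b a b a) = x^5*z^2 - x^4*y*z - x^5 - 4*x^3*z^2 + 3*x^2*y*z + 5*x^3 + 3*x*z^2 - y*z - 5*x
trace(a^6 b^-1 a b) = trace(a b a^6)*trace(b) - trace(a b a^6 b) = x^6*y*z - x^5*y^2 - x^5*z^2 - 4*x^4*y*z + x^5 + 4*x^3*y^2 + 4*x^3*z^2 + 3*x^2*y*z - 5*x^3 - 3*x*y^2 - 3*x*z^2 + 5*x
trace(a b^-1 a^6 b^-1) = trace(a^6 b^-1 a)*trace(b) - trace(a^6 b^-1 a b) = x^7*y^2 - 2*x^6*y*z - 5*x^5*y^2 + x^5*z^2 + 9*x^4*y*z - x^5 + 6*x^3*y^2 - 4*x^3*z^2 - 9*x^2*y*z + 5*x^3 - x*y^2 + 3*x*z^2 + y*z - 5*x
next, trace(a b^-1 a^6 b^-2) = trace(a b^-1 a^6 b^-1)*trace(b) - trace(a b^-1 a^6) = x^7*y^3 - 2*x^6*y^2*z - x^7*y - 5*x^5*y^3 + x^5*y*z^2 + x^6*z + 9*x^4*y^2*z + 5*x^5*y + 6*x^3*y^3 - 4*x^3*y*z^2 - 5*x^4*z - 9*x^2*y^2*z - 5*x^3*y - x*y^3 + 3*x*y*z^2 + 6*x^2*z + y^2*z - x*y - z
trace(b^-1 a^6 b^-3 a) = trace(a b^-1 a^6 b^-2)*trace(b) - trace(a b^-1 a^6 b^-1) = x^7*y^4 - 2*x^6*y^3*z - 2*x^7*y^2 - 5*x^5*y^4 + x^5*y^2*z^2 + 3*x^6*y*z + 9*x^4*y^3*z + 10*x^5*y^2 - x^5*z^2 + 6*x^3*y^4 - 4*x^3*y^2*z^2 - 14*x^4*y*z - 9*x^2*y^3*z + x^5 - 11*x^3*y^2 + 4*x^3*z^2 - x*y^4 + 3*x*y^2*z^2 + 15*x^2*y*z + y^3*z - 5*x^3 - 3*x*z^2 - 2*y*z + 5*x
and trace(a^3 b^-3 a^-1 b^-1 a^3) = trace(b^-1 a^6 b^-3)*trace(a) - trace(b^-1 a^6 b^-3 a) = x^6*y^3*z - x^7*y^2 - x^5*y^2*z^2 - x^6*y*z - 5*x^4*y^3*z + x^7 + 6*x^5*y^2 + x^5*z^2 + 4*x^3*y^2*z^2 + 6*x^4*y*z + 6*x^2*y^3*z - 7*x^5 - 10*x^3*y^2 - 4*x^3*z^2 - 3*x*y^2*z^2 - 9*x^2*y*z - y^3*z + 14*x^3 + 4*x*y^2 + 3*x*z^2 + 2*y*z - 7*x

x^6*y^3*z - x^7*y^2 - x^5*y^2*z^2 - x^6*y*z - 5*x^4*y^3*z + x^7 + 6*x^5*y^2 + x^5*z^2 + 4*x^3*y^2*z^2 + 6*x^4*y*z + 6*x^2*y^3*z - 7*x^5 - 10*x^3*y^2 - 4*x^3*z^2 - 3*x*y^2*z^2 - 9*x^2*y*z - y^3*z + 14*x^3 + 4*x*y^2 + 3*x*z^2 + 2*y*z - 7*x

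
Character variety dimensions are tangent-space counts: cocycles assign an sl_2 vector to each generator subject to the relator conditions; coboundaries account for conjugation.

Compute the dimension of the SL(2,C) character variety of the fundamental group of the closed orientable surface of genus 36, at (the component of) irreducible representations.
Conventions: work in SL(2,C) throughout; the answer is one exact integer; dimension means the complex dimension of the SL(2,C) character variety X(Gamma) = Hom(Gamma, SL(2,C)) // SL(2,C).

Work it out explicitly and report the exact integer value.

210

pi_1 of the closed genus-36 surface has 72 generators bound by the single product-of-commutators relator.
Unconstrained cocycle data is one sl_2 vector per generator (216 dimensions), cut by the relator condition d_2(z) = 0.
At an irreducible rho, H^2 = coker(d_2) vanishes (Poincare duality: H^2 is dual to H^0 = invariants = 0), so d_2 is surjective onto sl_2 and dim Z^1 = 216 - 3 = 213.
As always at irreducible rho, dim B^1 = 3.
dim X = dim H^1 = 213 - 3 = 210.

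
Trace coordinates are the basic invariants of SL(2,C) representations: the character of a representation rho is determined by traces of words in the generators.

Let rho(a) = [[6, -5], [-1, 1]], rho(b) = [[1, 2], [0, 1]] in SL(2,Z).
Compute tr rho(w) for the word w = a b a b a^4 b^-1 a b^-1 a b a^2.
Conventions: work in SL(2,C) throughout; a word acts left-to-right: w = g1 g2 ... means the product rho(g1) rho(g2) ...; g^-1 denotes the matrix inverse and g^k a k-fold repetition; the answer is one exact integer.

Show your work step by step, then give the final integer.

rho(a) = [[6, -5], [-1, 1]]
... * rho(b) = [[1, 2], [0, 1]]  ->  [[6, 7], [-1, -1]]
... * rho(a) = [[6, -5], [-1, 1]]  ->  [[29, -23], [-5, 4]]
... * rho(b) = [[1, 2], [0, 1]]  ->  [[29, 35], [-5, -6]]
... * rho(a) = [[6, -5], [-1, 1]]  ->  [[139, -110], [-24, 19]]
... * rho(a) = [[6, -5], [-1, 1]]  ->  [[944, -805], [-163, 139]]
... * rho(a) = [[6, -5], [-1, 1]]  ->  [[6469, -5525], [-1117, 954]]
... * rho(a) = [[6, -5], [-1, 1]]  ->  [[44339, -37870], [-7656, 6539]]
... * rho(b^-1) = [[1, -2], [0, 1]]  ->  [[44339, -126548], [-7656, 21851]]
... * rho(a) = [[6, -5], [-1, 1]]  ->  [[392582, -348243], [-67787, 60131]]
... * rho(b^-1) = [[1, -2], [0, 1]]  ->  [[392582, -1133407], [-67787, 195705]]
... * rho(a) = [[6, -5], [-1, 1]]  ->  [[3488899, -3096317], [-602427, 534640]]
... * rho(b) = [[1, 2], [0, 1]]  ->  [[3488899, 3881481], [-602427, -670214]]
... * rho(a) = [[6, -5], [-1, 1]]  ->  [[17051913, -13563014], [-2944348, 2341921]]
... * rho(a) = [[6, -5], [-1, 1]]  ->  [[115874492, -98822579], [-20008009, 17063661]]
tr = 115874492 + 17063661 = 132938153

132938153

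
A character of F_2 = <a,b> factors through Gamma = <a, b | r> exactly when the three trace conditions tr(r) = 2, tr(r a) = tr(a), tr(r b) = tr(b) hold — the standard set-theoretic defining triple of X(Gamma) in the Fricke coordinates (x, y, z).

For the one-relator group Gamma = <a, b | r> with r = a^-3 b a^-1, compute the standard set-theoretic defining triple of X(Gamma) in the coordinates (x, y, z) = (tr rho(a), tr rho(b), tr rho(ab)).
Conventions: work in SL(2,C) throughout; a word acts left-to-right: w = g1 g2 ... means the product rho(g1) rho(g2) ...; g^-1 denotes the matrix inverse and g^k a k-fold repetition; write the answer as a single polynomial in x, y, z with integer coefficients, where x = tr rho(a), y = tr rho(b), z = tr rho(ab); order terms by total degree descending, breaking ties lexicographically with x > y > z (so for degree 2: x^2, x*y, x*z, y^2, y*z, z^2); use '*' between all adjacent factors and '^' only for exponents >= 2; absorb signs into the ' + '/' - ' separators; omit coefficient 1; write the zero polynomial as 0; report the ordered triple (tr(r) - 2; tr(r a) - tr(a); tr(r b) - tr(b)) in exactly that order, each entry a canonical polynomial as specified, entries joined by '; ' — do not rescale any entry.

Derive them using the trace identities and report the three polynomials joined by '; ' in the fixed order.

x^4*y - x^3*z - 3*x^2*y + 2*x*z + y - 2; x^3*y - x^2*z - 2*x*y - x + z; x^4*y^2 - 2*x^3*y*z - 2*x^2*y^2 + x^2*z^2 + 3*x*y*z - x^2 - z^2 - y + 2

trace(a^-1 b) = trace(b)*trace(a) - trace(b a)  (eliminate a^-1) = x*y - z
trace(a^-2 b) = trace(a^-1 b)*trace(a) - trace(a^-1 b a)  (eliminate a^-1) = x^2*y - x*z - y
trace(a^-1 b a^-2) = trace(a^-2 b)*trace(a) - trace(a^-2 b a)  (eliminate a^-1) = x^3*y - x^2*z - 2*x*y + z
trace(a^-3 b a^-1) = trace(a^-1 b a^-2)*trace(a) - trace(a^-1 b a^-1)  (eliminate a^-1) = x^4*y - x^3*z - 3*x^2*y + 2*x*z + y
trace(b^2) = trace(b)*trace(b) - trace(1)  (reduce the b square) = y^2 - 2
trace(b^2 a) = trace(b)*trace(a b) - trace(a)  (reduce the b square) = y*z - x
trace(a^-1 b^2) = trace(b^2)*trace(a) - trace(b^2 a)  (eliminate a^-1) = x*y^2 - y*z - x
trace(a^-1 b^2 a^-1) = trace(a^-1 b^2)*trace(a) - trace(a^-1 b^2 a)  (eliminate a^-1) = x^2*y^2 - x*y*z - x^2 - y^2 + 2
trace(b a^-3 b) = trace(a^-1 b^2 a^-1)*trace(a) - trace(a^-1 b^2)  (eliminate a^-1) = x^3*y^2 - x^2*y*z - x^3 - 2*x*y^2 + y*z + 3*x
trace(b a b a) = trace(b a)*trace(b a) - trace(1)  (split on b) = z^2 - 2
trace(b a b a^-1) = trace(b a b)*trace(a) - trace(b a b a)  (eliminate a^-1) = x*y*z - x^2 - z^2 + 2
trace(a^-2 b a b) = trace(b a b a^-1)*trace(a) - trace(b a b)  (eliminate a^-1) = x^2*y*z - x^3 - x*z^2 - y*z + 3*x
trace(b a^-3 b a) = trace(a^-2 b a b)*trace(a) - trace(a^-2 b a b a)  (eliminate a^-1) = x^3*y*z - x^4 - x^2*z^2 - 2*x*y*z + 4*x^2 + z^2 - 2
trace(a^-3 b a^-1 b) = trace(b a^-3 b)*trace(a) - trace(b a^-3 b a)  (eliminate a^-1) = x^4*y^2 - 2*x^3*y*z - 2*x^2*y^2 + x^2*z^2 + 3*x*y*z - x^2 - z^2 + 2
assemble the triple (trace(r) - 2; trace(r a) - x; trace(r b) - y)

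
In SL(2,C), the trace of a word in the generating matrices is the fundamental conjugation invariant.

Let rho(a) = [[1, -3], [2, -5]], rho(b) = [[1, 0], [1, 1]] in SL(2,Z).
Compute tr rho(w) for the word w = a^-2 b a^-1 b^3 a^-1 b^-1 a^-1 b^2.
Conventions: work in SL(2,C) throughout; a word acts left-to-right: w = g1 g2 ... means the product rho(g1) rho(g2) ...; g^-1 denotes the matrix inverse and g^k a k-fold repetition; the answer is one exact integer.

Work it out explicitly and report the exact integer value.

-334

rho(a^-1) = [[-5, 3], [-2, 1]]
... * rho(a^-1) = [[-5, 3], [-2, 1]]  ->  [[19, -12], [8, -5]]
... * rho(b) = [[1, 0], [1, 1]]  ->  [[7, -12], [3, -5]]
... * rho(a^-1) = [[-5, 3], [-2, 1]]  ->  [[-11, 9], [-5, 4]]
... * rho(b) = [[1, 0], [1, 1]]  ->  [[-2, 9], [-1, 4]]
... * rho(b) = [[1, 0], [1, 1]]  ->  [[7, 9], [3, 4]]
... * rho(b) = [[1, 0], [1, 1]]  ->  [[16, 9], [7, 4]]
... * rho(a^-1) = [[-5, 3], [-2, 1]]  ->  [[-98, 57], [-43, 25]]
... * rho(b^-1) = [[1, 0], [-1, 1]]  ->  [[-155, 57], [-68, 25]]
... * rho(a^-1) = [[-5, 3], [-2, 1]]  ->  [[661, -408], [290, -179]]
... * rho(b) = [[1, 0], [1, 1]]  ->  [[253, -408], [111, -179]]
... * rho(b) = [[1, 0], [1, 1]]  ->  [[-155, -408], [-68, -179]]
tr = -155 + -179 = -334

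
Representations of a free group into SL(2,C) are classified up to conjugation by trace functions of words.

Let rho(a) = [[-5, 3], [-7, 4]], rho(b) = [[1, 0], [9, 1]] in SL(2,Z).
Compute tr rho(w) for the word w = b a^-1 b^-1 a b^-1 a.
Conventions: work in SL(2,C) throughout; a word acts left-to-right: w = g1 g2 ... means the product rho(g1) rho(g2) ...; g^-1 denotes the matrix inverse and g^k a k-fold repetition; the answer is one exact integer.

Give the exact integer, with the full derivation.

-20440

rho(b) = [[1, 0], [9, 1]]
... * rho(a^-1) = [[4, -3], [7, -5]]  ->  [[4, -3], [43, -32]]
... * rho(b^-1) = [[1, 0], [-9, 1]]  ->  [[31, -3], [331, -32]]
... * rho(a) = [[-5, 3], [-7, 4]]  ->  [[-134, 81], [-1431, 865]]
... * rho(b^-1) = [[1, 0], [-9, 1]]  ->  [[-863, 81], [-9216, 865]]
... * rho(a) = [[-5, 3], [-7, 4]]  ->  [[3748, -2265], [40025, -24188]]
tr = 3748 + -24188 = -20440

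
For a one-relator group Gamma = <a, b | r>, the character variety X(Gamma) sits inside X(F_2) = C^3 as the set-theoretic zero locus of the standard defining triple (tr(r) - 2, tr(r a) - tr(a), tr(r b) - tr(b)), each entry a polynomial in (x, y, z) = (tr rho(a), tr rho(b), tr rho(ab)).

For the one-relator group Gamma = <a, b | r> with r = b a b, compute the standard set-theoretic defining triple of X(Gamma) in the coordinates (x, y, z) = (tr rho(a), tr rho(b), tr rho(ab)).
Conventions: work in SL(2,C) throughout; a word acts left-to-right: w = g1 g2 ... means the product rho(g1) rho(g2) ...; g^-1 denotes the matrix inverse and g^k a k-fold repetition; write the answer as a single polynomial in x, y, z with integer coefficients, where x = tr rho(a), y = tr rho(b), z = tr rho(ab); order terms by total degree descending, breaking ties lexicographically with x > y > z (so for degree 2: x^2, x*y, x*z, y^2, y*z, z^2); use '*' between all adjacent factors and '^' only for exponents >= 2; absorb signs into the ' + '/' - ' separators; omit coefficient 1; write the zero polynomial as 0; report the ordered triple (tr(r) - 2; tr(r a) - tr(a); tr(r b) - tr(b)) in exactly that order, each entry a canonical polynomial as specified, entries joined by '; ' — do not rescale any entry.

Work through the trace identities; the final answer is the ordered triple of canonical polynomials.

y*z - x - 2; z^2 - x - 2; y^2*z - x*y - y - z

reduce: trace(b a b) = trace(b) * trace(a b) - trace(a)   [square of b] = y*z - x
trace(b a b a) = trace(a b) * trace(a b) - trace(1)  (split on a) = z^2 - 2
trace(b a b^2) = trace(b) * trace(b a b) - trace(b a)   [square of b] = y^2*z - x*y - z
assemble the triple (trace(r) - 2; trace(r a) - x; trace(r b) - y)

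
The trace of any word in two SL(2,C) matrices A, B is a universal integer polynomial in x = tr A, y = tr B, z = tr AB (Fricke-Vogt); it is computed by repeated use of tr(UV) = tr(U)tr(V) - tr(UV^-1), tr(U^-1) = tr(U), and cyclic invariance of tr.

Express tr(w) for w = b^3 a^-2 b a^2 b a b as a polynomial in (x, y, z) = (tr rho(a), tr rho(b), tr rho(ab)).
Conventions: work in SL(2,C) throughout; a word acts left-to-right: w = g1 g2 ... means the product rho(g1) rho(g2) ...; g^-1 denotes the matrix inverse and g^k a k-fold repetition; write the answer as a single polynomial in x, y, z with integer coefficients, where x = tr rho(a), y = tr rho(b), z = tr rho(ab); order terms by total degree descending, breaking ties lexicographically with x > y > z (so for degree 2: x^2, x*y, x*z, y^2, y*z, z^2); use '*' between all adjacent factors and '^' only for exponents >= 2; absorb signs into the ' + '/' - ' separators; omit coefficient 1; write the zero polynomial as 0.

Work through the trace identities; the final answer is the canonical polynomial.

x^3*y^4*z^2 - x^4*y^3*z - x^2*y^5*z - x^2*y^3*z^3 - 2*x^3*y^2*z^2 + 2*x^4*y*z + 5*x^2*y^3*z + 2*x^2*y*z^3 + y^5*z + x^3*y^2 + x*y^2*z^2 - 7*x^2*y*z - 4*y^3*z - x^3 - 2*x*y^2 - x*z^2 + 3*y*z + 3*x

tr(a b a b) = tr(a b) tr(a b) - tr(1)   [split at repeated a] = z^2 - 2
apply: tr(a b a) = tr(a) tr(b a) - tr(b) = x*z - y
apply: tr(a b a b^2) = tr(b) tr(a b a b) - tr(a b a) = y*z^2 - x*z - y
use: tr(b a b^3 a) = tr(b) tr(a b a b^2) - tr(a b a b) = y^2*z^2 - x*y*z - y^2 - z^2 + 2
tr(a b^2) = tr(b) tr(a b) - tr(a) = y*z - x
use: tr(b^2 a b) = tr(b) tr(a b^2) - tr(a b) = y^2*z - x*y - z
tr(b a b^3) = tr(b) tr(b^2 a b) - tr(b^2 a) = y^3*z - x*y^2 - 2*y*z + x
apply: tr(a^2 b a b^3) = tr(a) tr(b a b^3 a) - tr(b a b^3) = x*y^2*z^2 - x^2*y*z - y^3*z - x*z^2 + 2*y*z + x
tr(a^2 b a b^2) = tr(a) tr(b a b^2 a) - tr(b a b^2) = x*y*z^2 - x^2*z - y^2*z + z
use: tr(b a^2 b a b^3) = tr(b) tr(a^2 b a b^3) - tr(a^2 b a b^2) = x*y^3*z^2 - x^2*y^2*z - y^4*z - 2*x*y*z^2 + x^2*z + 3*y^2*z + x*y - z
use: tr(b a^2 b a b^4) = tr(b) tr(b a^2 b a b^3) - tr(b a^2 b a b^2) = x*y^4*z^2 - x^2*y^3*z - y^5*z - 3*x*y^2*z^2 + 2*x^2*y*z + 4*y^3*z + x*y^2 + x*z^2 - 3*y*z - x
use: tr(b a b a b a) = tr(a b a b) tr(a b) - tr(b a)   [split at repeated a] = z^3 - 3*z
apply: tr(a b a^2 b a b) = tr(a) tr(b a b a b a) - tr(b a b a b) = x*z^3 - y*z^2 - 2*x*z + y
tr(b a^2 b a) = tr(a) tr(b a b a) - tr(b a b) = x*z^2 - y*z - x
tr(b^2) = tr(b) tr(b) - tr(1) = y^2 - 2
tr(b a^2 b) = tr(a) tr(b^2 a) - tr(b^2) = x*y*z - x^2 - y^2 + 2
use: tr(a b a^2 b a) = tr(a) tr(b a^2 b a) - tr(b a^2 b) = x^2*z^2 - 2*x*y*z + y^2 - 2
apply: tr(a b a^2 b a b^2) = tr(b) tr(a b a^2 b a b) - tr(a b a^2 b a) = x*y*z^3 - x^2*z^2 - y^2*z^2 + 2
use: tr(b a b a^2 b a b^2) = tr(b) tr(a b a^2 b a b^2) - tr(a b a^2 b a b) = x*y^2*z^3 - x^2*y*z^2 - y^3*z^2 - x*z^3 + y*z^2 + 2*x*z + y
use: tr(b a^2 b a b^4 a) = tr(b) tr(b a b a^2 b a b^2) - tr(b a b a^2 b a b) = x*y^3*z^3 - x^2*y^2*z^2 - y^4*z^2 - 2*x*y*z^3 + x^2*z^2 + 2*y^2*z^2 + 2*x*y*z + y^2 - 2
tr(a^-1 b a^2 b a b^4) = tr(b a^2 b a b^4) tr(a) - tr(b a^2 b a b^4 a) = x^2*y^4*z^2 - x^3*y^3*z - x*y^5*z - x*y^3*z^3 - 2*x^2*y^2*z^2 + y^4*z^2 + 2*x^3*y*z + 4*x*y^3*z + 2*x*y*z^3 + x^2*y^2 - 2*y^2*z^2 - 5*x*y*z - x^2 - y^2 + 2
tr(b^3 a^-2 b a^2 b a b) = tr(a^-1 b a^2 b a b^4) tr(a) - tr(a^-1 b a^2 b a b^4 a) = x^3*y^4*z^2 - x^4*y^3*z - x^2*y^5*z - x^2*y^3*z^3 - 2*x^3*y^2*z^2 + 2*x^4*y*z + 5*x^2*y^3*z + 2*x^2*y*z^3 + y^5*z + x^3*y^2 + x*y^2*z^2 - 7*x^2*y*z - 4*y^3*z - x^3 - 2*x*y^2 - x*z^2 + 3*y*z + 3*x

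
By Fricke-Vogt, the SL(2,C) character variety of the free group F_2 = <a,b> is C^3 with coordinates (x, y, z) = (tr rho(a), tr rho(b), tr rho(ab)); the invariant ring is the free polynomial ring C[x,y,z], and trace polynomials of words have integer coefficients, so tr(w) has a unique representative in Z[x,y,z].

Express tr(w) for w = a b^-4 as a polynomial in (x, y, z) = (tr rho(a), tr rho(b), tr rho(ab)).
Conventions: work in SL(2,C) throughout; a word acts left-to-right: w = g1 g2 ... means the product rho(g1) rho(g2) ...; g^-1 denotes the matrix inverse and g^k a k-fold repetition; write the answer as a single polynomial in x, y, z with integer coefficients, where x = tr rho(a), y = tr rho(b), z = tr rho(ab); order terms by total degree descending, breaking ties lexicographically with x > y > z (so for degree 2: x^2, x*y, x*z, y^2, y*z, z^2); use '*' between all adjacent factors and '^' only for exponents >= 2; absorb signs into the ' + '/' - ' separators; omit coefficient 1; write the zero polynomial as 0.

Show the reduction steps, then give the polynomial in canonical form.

x*y^4 - y^3*z - 3*x*y^2 + 2*y*z + x

so trace(a b^-1) = trace(a) * trace(b) - trace(a b) = x*y - z
trace(b^-2 a) = trace(a b^-1) * trace(b) - trace(a) = x*y^2 - y*z - x
trace(a b^-3) = trace(b^-2 a) * trace(b) - trace(b^-2 a b) = x*y^3 - y^2*z - 2*x*y + z
trace(a b^-4) = trace(a b^-3) * trace(b) - trace(a b^-2) = x*y^4 - y^3*z - 3*x*y^2 + 2*y*z + x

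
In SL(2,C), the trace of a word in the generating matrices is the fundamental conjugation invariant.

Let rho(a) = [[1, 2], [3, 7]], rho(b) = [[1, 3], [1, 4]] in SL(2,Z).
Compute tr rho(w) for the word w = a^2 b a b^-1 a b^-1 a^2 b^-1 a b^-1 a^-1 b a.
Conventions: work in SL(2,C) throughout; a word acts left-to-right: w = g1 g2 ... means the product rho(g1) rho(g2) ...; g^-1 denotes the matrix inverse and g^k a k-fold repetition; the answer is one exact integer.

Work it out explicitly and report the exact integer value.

11912

rho(a) = [[1, 2], [3, 7]]
... * rho(a) = [[1, 2], [3, 7]]  ->  [[7, 16], [24, 55]]
... * rho(b) = [[1, 3], [1, 4]]  ->  [[23, 85], [79, 292]]
... * rho(a) = [[1, 2], [3, 7]]  ->  [[278, 641], [955, 2202]]
... * rho(b^-1) = [[4, -3], [-1, 1]]  ->  [[471, -193], [1618, -663]]
... * rho(a) = [[1, 2], [3, 7]]  ->  [[-108, -409], [-371, -1405]]
... * rho(b^-1) = [[4, -3], [-1, 1]]  ->  [[-23, -85], [-79, -292]]
... * rho(a) = [[1, 2], [3, 7]]  ->  [[-278, -641], [-955, -2202]]
... * rho(a) = [[1, 2], [3, 7]]  ->  [[-2201, -5043], [-7561, -17324]]
... * rho(b^-1) = [[4, -3], [-1, 1]]  ->  [[-3761, 1560], [-12920, 5359]]
... * rho(a) = [[1, 2], [3, 7]]  ->  [[919, 3398], [3157, 11673]]
... * rho(b^-1) = [[4, -3], [-1, 1]]  ->  [[278, 641], [955, 2202]]
... * rho(a^-1) = [[7, -2], [-3, 1]]  ->  [[23, 85], [79, 292]]
... * rho(b) = [[1, 3], [1, 4]]  ->  [[108, 409], [371, 1405]]
... * rho(a) = [[1, 2], [3, 7]]  ->  [[1335, 3079], [4586, 10577]]
tr = 1335 + 10577 = 11912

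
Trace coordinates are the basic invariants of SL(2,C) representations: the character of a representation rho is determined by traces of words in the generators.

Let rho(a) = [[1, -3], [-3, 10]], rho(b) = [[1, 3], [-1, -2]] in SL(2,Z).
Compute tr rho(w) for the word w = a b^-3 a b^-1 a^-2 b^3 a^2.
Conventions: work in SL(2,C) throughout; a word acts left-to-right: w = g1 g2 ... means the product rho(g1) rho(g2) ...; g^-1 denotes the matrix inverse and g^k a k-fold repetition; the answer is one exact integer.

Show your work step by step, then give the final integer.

rho(a) = [[1, -3], [-3, 10]]
... * rho(b^-1) = [[-2, -3], [1, 1]]  ->  [[-5, -6], [16, 19]]
... * rho(b^-1) = [[-2, -3], [1, 1]]  ->  [[4, 9], [-13, -29]]
... * rho(b^-1) = [[-2, -3], [1, 1]]  ->  [[1, -3], [-3, 10]]
... * rho(a) = [[1, -3], [-3, 10]]  ->  [[10, -33], [-33, 109]]
... * rho(b^-1) = [[-2, -3], [1, 1]]  ->  [[-53, -63], [175, 208]]
... * rho(a^-1) = [[10, 3], [3, 1]]  ->  [[-719, -222], [2374, 733]]
... * rho(a^-1) = [[10, 3], [3, 1]]  ->  [[-7856, -2379], [25939, 7855]]
... * rho(b) = [[1, 3], [-1, -2]]  ->  [[-5477, -18810], [18084, 62107]]
... * rho(b) = [[1, 3], [-1, -2]]  ->  [[13333, 21189], [-44023, -69962]]
... * rho(b) = [[1, 3], [-1, -2]]  ->  [[-7856, -2379], [25939, 7855]]
... * rho(a) = [[1, -3], [-3, 10]]  ->  [[-719, -222], [2374, 733]]
... * rho(a) = [[1, -3], [-3, 10]]  ->  [[-53, -63], [175, 208]]
tr = -53 + 208 = 155

155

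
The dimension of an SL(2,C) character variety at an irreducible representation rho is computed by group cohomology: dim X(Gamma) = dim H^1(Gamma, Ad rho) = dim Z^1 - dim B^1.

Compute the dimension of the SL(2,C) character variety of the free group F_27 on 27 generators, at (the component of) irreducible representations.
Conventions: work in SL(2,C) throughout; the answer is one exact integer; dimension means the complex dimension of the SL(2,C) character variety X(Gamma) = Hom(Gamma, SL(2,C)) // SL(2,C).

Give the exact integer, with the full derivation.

78

Here Gamma is free of rank 27 — no relator constrains a cocycle.
Z^1(Gamma, Ad rho) = (sl_2)^27: a cocycle is a free choice of one sl_2 vector per generator, so dim Z^1 = 3*27 = 81.
dim B^1 = 3: the coboundary map is injective because an irreducible image has centralizer 0 in sl_2.
Therefore dim X = 81 - 3 = 78.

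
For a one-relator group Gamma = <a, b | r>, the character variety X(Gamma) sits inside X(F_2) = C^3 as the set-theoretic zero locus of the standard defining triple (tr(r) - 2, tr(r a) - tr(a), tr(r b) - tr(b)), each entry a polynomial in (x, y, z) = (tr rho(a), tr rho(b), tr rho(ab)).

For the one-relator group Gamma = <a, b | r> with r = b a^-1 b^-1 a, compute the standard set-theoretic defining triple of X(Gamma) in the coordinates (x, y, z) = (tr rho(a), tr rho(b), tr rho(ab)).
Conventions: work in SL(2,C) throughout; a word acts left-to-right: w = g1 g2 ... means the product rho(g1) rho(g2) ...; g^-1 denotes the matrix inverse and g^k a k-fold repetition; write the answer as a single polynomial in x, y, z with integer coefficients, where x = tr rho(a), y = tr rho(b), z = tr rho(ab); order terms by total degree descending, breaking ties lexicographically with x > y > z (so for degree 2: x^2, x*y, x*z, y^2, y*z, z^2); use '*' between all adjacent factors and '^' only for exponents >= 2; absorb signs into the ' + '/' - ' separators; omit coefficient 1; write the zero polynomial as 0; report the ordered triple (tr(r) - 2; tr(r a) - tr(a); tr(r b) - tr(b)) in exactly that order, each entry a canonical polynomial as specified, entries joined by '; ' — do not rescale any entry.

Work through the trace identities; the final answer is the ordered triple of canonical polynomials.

-x*y*z + x^2 + y^2 + z^2 - 4; -x^2*y*z + x^3 + x*y^2 + x*z^2 - 4*x; -x*y^2*z + x^2*y + y^3 + y*z^2 - 4*y

use: trace(a b a) = trace(a) * trace(b a) - trace(b)  (reduce the a square) = x*z - y
apply: trace(a b a b) = trace(b a) * trace(b a) - trace(1)  (split on b) = z^2 - 2
use: trace(b^-1 a b a) = trace(a b a) * trace(b) - trace(a b a b)  (eliminate b^-1) = x*y*z - y^2 - z^2 + 2
apply: trace(b a^-1 b^-1 a) = trace(b^-1 a b) * trace(a) - trace(b^-1 a b a)  (eliminate a^-1) = -x*y*z + x^2 + y^2 + z^2 - 2
use: trace(b^2 a) = trace(b) * trace(a b) - trace(a) = y*z - x
use: trace(b^2) = trace(b) * trace(b) - trace(1) = y^2 - 2
use: trace(b a^2 b) = trace(a) * trace(b^2 a) - trace(b^2) = x*y*z - x^2 - y^2 + 2
apply: trace(b a^2 b a) = trace(a) * trace(b a b a) - trace(b a b) = x*z^2 - y*z - x
use: trace(a^2 b a^-1 b) = trace(b a^2 b) * trace(a) - trace(b a^2 b a) = x^2*y*z - x^3 - x*y^2 - x*z^2 + y*z + 3*x
use: trace(b a^-1 b^-1 a^2) = trace(a^2 b a^-1) * trace(b) - trace(a^2 b a^-1 b) = -x^2*y*z + x^3 + x*y^2 + x*z^2 - 3*x
trace(a b^2 a b) = trace(b) * trace(a b a b) - trace(a b a) = y*z^2 - x*z - y
apply: trace(b^-1 a b^2 a) = trace(a b^2 a) * trace(b) - trace(a b^2 a b) = x*y^2*z - x^2*y - y^3 - y*z^2 + x*z + 3*y
trace(b a^-1 b^-1 a b) = trace(b^-1 a b^2) * trace(a) - trace(b^-1 a b^2 a) = -x*y^2*z + x^2*y + y^3 + y*z^2 - 3*y
assemble the triple (trace(r) - 2; trace(r a) - x; trace(r b) - y)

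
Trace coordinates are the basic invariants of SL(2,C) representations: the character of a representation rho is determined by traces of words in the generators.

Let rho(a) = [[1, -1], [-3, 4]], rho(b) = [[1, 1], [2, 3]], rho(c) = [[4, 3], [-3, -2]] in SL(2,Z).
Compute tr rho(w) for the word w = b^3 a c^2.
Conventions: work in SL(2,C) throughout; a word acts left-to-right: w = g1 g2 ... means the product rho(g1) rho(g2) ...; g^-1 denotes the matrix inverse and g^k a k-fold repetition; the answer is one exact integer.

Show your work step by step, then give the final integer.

-1760

rho(b) = [[1, 1], [2, 3]]
... * rho(b) = [[1, 1], [2, 3]]  ->  [[3, 4], [8, 11]]
... * rho(b) = [[1, 1], [2, 3]]  ->  [[11, 15], [30, 41]]
... * rho(a) = [[1, -1], [-3, 4]]  ->  [[-34, 49], [-93, 134]]
... * rho(c) = [[4, 3], [-3, -2]]  ->  [[-283, -200], [-774, -547]]
... * rho(c) = [[4, 3], [-3, -2]]  ->  [[-532, -449], [-1455, -1228]]
tr = -532 + -1228 = -1760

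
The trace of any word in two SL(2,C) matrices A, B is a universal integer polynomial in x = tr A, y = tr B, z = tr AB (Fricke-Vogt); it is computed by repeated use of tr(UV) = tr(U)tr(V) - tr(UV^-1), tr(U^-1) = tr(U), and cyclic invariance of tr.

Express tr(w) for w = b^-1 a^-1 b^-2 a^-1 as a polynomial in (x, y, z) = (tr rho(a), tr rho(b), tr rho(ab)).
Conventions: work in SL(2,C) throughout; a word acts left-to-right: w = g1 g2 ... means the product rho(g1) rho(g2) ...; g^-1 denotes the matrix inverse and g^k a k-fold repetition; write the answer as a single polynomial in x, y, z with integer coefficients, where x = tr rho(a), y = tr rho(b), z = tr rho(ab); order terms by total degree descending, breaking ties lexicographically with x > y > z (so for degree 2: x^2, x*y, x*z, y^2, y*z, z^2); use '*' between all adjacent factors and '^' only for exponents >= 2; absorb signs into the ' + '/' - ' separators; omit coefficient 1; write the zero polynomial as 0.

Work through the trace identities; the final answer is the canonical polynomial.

y*z^2 - x*z - y

trace(b^-1) = trace(b) = y
reduce: trace(b^-1 a) = trace(a) trace(b) - trace(a b)  (eliminate b^-1) = x*y - z
trace(a^-1 b^-1) = trace(b^-1) trace(a) - trace(b^-1 a)  (eliminate a^-1) = z
trace(b^-2 a^-1) = trace(a^-1 b^-1) trace(b) - trace(a^-1)  (eliminate b^-1) = y*z - x
reduce: trace(b^-2) = trace(b^-1) trace(b) - trace(1)  (eliminate b^-1) = y^2 - 2
trace(a^-1 b^-2 a^-1) = trace(b^-2 a^-1) trace(a) - trace(b^-2)  (eliminate a^-1) = x*y*z - x^2 - y^2 + 2
so trace(b a b a) = trace(a b) trace(a b) - trace(1)  (split on a) = z^2 - 2
reduce: trace(a b a^-1 b) = trace(b a b) trace(a) - trace(b a b a)  (eliminate a^-1) = x*y*z - x^2 - z^2 + 2
trace(b a^-1 b^-1 a) = trace(a b a^-1) trace(b) - trace(a b a^-1 b)  (eliminate b^-1) = -x*y*z + x^2 + y^2 + z^2 - 2
trace(a^-1 b a^-1 b^-1) = trace(b a^-1 b^-1) trace(a) - trace(b a^-1 b^-1 a)  (eliminate a^-1) = x*y*z - y^2 - z^2 + 2
trace(a^-1 b a^-1) = trace(b a^-1) trace(a) - trace(b)  (eliminate a^-1) = x^2*y - x*z - y
trace(a^-1 b^-2 a^-1 b) = trace(a^-1 b a^-1 b^-1) trace(b) - trace(a^-1 b a^-1)  (eliminate b^-1) = x*y^2*z - x^2*y - y^3 - y*z^2 + x*z + 3*y
reduce: trace(b^-1 a^-1 b^-2 a^-1) = trace(a^-1 b^-2 a^-1) trace(b) - trace(a^-1 b^-2 a^-1 b)  (eliminate b^-1) = y*z^2 - x*z - y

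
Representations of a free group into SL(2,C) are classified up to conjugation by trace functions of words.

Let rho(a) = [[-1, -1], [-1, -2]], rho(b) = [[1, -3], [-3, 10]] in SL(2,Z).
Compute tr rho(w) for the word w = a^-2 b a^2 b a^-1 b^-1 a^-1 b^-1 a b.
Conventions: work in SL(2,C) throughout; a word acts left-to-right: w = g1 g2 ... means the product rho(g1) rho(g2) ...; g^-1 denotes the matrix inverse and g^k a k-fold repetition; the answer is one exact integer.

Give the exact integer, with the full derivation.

3039102

rho(a^-1) = [[-2, 1], [1, -1]]
... * rho(a^-1) = [[-2, 1], [1, -1]]  ->  [[5, -3], [-3, 2]]
... * rho(b) = [[1, -3], [-3, 10]]  ->  [[14, -45], [-9, 29]]
... * rho(a) = [[-1, -1], [-1, -2]]  ->  [[31, 76], [-20, -49]]
... * rho(a) = [[-1, -1], [-1, -2]]  ->  [[-107, -183], [69, 118]]
... * rho(b) = [[1, -3], [-3, 10]]  ->  [[442, -1509], [-285, 973]]
... * rho(a^-1) = [[-2, 1], [1, -1]]  ->  [[-2393, 1951], [1543, -1258]]
... * rho(b^-1) = [[10, 3], [3, 1]]  ->  [[-18077, -5228], [11656, 3371]]
... * rho(a^-1) = [[-2, 1], [1, -1]]  ->  [[30926, -12849], [-19941, 8285]]
... * rho(b^-1) = [[10, 3], [3, 1]]  ->  [[270713, 79929], [-174555, -51538]]
... * rho(a) = [[-1, -1], [-1, -2]]  ->  [[-350642, -430571], [226093, 277631]]
... * rho(b) = [[1, -3], [-3, 10]]  ->  [[941071, -3253784], [-606800, 2098031]]
tr = 941071 + 2098031 = 3039102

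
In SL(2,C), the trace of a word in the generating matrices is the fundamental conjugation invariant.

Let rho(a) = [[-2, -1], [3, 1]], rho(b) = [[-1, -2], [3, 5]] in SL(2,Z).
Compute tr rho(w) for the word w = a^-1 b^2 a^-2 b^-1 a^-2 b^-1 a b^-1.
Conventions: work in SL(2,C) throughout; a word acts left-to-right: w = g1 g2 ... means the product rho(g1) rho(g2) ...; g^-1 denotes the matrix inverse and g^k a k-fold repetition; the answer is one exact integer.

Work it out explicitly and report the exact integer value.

rho(a^-1) = [[1, 1], [-3, -2]]
... * rho(b) = [[-1, -2], [3, 5]]  ->  [[2, 3], [-3, -4]]
... * rho(b) = [[-1, -2], [3, 5]]  ->  [[7, 11], [-9, -14]]
... * rho(a^-1) = [[1, 1], [-3, -2]]  ->  [[-26, -15], [33, 19]]
... * rho(a^-1) = [[1, 1], [-3, -2]]  ->  [[19, 4], [-24, -5]]
... * rho(b^-1) = [[5, 2], [-3, -1]]  ->  [[83, 34], [-105, -43]]
... * rho(a^-1) = [[1, 1], [-3, -2]]  ->  [[-19, 15], [24, -19]]
... * rho(a^-1) = [[1, 1], [-3, -2]]  ->  [[-64, -49], [81, 62]]
... * rho(b^-1) = [[5, 2], [-3, -1]]  ->  [[-173, -79], [219, 100]]
... * rho(a) = [[-2, -1], [3, 1]]  ->  [[109, 94], [-138, -119]]
... * rho(b^-1) = [[5, 2], [-3, -1]]  ->  [[263, 124], [-333, -157]]
tr = 263 + -157 = 106

106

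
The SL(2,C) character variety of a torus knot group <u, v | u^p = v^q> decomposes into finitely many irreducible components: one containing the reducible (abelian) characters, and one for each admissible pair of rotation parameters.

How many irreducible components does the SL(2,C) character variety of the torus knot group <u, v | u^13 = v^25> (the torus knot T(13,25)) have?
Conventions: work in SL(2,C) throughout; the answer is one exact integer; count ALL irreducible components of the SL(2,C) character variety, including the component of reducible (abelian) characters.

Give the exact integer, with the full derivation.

For T(13,25): irreducibility forces the central element u^13 = v^25 to one of +I, -I.
On an irreducible component, tr(u) is locked at 2*cos(pi*alpha/13) for some alpha in 1..12, and tr(v) at 2*cos(pi*beta/25) for some beta in 1..24.
u^13 = (-1)^alpha I and v^25 = (-1)^beta I must agree, so alpha and beta have equal parity.
Counting: 6 odd alphas x 12 odd betas + 6 even alphas x 12 even betas = 72 + 72 = 144.
components with irreducible characters: 144; plus the single component of reducible (abelian) characters: total 145.

145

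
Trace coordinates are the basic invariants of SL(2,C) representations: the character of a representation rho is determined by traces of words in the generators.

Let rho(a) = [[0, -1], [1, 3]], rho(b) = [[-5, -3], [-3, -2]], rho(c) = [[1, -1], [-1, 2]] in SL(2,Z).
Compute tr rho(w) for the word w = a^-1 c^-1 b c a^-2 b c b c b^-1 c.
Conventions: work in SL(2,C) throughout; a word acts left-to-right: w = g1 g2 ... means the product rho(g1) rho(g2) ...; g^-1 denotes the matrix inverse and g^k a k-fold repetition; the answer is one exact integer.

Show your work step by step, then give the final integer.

rho(a^-1) = [[3, 1], [-1, 0]]
... * rho(c^-1) = [[2, 1], [1, 1]]  ->  [[7, 4], [-2, -1]]
... * rho(b) = [[-5, -3], [-3, -2]]  ->  [[-47, -29], [13, 8]]
... * rho(c) = [[1, -1], [-1, 2]]  ->  [[-18, -11], [5, 3]]
... * rho(a^-1) = [[3, 1], [-1, 0]]  ->  [[-43, -18], [12, 5]]
... * rho(a^-1) = [[3, 1], [-1, 0]]  ->  [[-111, -43], [31, 12]]
... * rho(b) = [[-5, -3], [-3, -2]]  ->  [[684, 419], [-191, -117]]
... * rho(c) = [[1, -1], [-1, 2]]  ->  [[265, 154], [-74, -43]]
... * rho(b) = [[-5, -3], [-3, -2]]  ->  [[-1787, -1103], [499, 308]]
... * rho(c) = [[1, -1], [-1, 2]]  ->  [[-684, -419], [191, 117]]
... * rho(b^-1) = [[-2, 3], [3, -5]]  ->  [[111, 43], [-31, -12]]
... * rho(c) = [[1, -1], [-1, 2]]  ->  [[68, -25], [-19, 7]]
tr = 68 + 7 = 75

75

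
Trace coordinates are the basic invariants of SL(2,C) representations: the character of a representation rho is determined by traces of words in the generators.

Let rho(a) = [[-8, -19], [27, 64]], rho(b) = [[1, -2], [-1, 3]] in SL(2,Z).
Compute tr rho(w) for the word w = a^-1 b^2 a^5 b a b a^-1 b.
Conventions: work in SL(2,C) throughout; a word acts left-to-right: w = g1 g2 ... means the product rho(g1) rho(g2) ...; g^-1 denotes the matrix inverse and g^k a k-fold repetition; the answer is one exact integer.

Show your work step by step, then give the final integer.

rho(a^-1) = [[64, 19], [-27, -8]]
... * rho(b) = [[1, -2], [-1, 3]]  ->  [[45, -71], [-19, 30]]
... * rho(b) = [[1, -2], [-1, 3]]  ->  [[116, -303], [-49, 128]]
... * rho(a) = [[-8, -19], [27, 64]]  ->  [[-9109, -21596], [3848, 9123]]
... * rho(a) = [[-8, -19], [27, 64]]  ->  [[-510220, -1209073], [215537, 510760]]
... * rho(a) = [[-8, -19], [27, 64]]  ->  [[-28563211, -67686492], [12066224, 28593437]]
... * rho(a) = [[-8, -19], [27, 64]]  ->  [[-1599029596, -3789234479], [675493007, 1600721712]]
... * rho(a) = [[-8, -19], [27, 64]]  ->  [[-89517094165, -212129444332], [37815542168, 89611822435]]
... * rho(b) = [[1, -2], [-1, 3]]  ->  [[122612350167, -457354144666], [-51796280267, 193204382969]]
... * rho(a) = [[-8, -19], [27, 64]]  ->  [[-13329460707318, -31600299911797], [5630888582299, 13349209835089]]
... * rho(b) = [[1, -2], [-1, 3]]  ->  [[18270839204479, -68141978320755], [-7718321252790, 28785852340669]]
... * rho(a^-1) = [[64, 19], [-27, -8]]  ->  [[3009167123747041, 892281771451141], [-1271190573376623, -376934922528362]]
... * rho(b) = [[1, -2], [-1, 3]]  ->  [[2116885352295900, -3341488933140659], [-894255650848261, 1411576379168160]]
tr = 2116885352295900 + 1411576379168160 = 3528461731464060

3528461731464060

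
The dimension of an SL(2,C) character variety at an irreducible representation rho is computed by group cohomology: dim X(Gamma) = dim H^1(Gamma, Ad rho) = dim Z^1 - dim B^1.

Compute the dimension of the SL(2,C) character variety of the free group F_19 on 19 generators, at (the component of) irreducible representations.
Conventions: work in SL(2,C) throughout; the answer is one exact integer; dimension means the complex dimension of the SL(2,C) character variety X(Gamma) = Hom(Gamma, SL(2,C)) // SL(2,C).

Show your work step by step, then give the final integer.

54

Gamma = F_19 has 19 generators and no relators.
So Z^1 = (sl_2)^19 in full: dim Z^1 = 57.
At an irreducible rho the centralizer of the image in sl_2 is 0, so the coboundary map sl_2 -> Z^1 is injective: dim B^1 = 3.
Therefore dim X = 57 - 3 = 54.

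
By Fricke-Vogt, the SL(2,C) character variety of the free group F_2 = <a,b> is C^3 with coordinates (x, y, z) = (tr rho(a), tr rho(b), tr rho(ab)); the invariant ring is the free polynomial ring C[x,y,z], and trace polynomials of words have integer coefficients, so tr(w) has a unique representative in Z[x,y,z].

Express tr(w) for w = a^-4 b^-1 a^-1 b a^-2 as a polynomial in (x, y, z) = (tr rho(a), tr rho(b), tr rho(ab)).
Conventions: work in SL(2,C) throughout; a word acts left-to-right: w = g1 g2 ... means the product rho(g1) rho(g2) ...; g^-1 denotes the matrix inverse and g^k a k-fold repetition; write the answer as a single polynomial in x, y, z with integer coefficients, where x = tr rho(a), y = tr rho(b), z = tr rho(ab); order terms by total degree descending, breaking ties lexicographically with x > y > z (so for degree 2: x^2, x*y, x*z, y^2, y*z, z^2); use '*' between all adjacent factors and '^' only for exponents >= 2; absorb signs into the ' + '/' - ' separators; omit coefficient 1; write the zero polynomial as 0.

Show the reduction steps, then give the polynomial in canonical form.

trace(a^-1) = trace(a) = x
trace(a^-2) = trace(a^-1)*trace(a) - trace(1) = x^2 - 2
trace(a^-3) = trace(a^-2)*trace(a) - trace(a^-1) = x^3 - 3*x
trace(a^-4) = trace(a^-3)*trace(a) - trace(a^-2) = x^4 - 4*x^2 + 2
trace(a^-5) = trace(a^-4)*trace(a) - trace(a^-3) = x^5 - 5*x^3 + 5*x
trace(b a^-1) = trace(b)*trace(a) - trace(b a) = x*y - z
trace(b a b) = trace(b)*trace(a b) - trace(a) = y*z - x
trace(b a b a) = trace(a b)*trace(a b) - trace(1) = z^2 - 2
trace(b a b a^-1) = trace(b a b)*trace(a) - trace(b a b a) = x*y*z - x^2 - z^2 + 2
trace(a b a^-2 b) = trace(b a b a^-1)*trace(a) - trace(b a b) = x^2*y*z - x^3 - x*z^2 - y*z + 3*x
trace(b^-1 a b a^-2) = trace(a b a^-2)*trace(b) - trace(a b a^-2 b) = -x^2*y*z + x^3 + x*y^2 + x*z^2 - 3*x
trace(a b a) = trace(a)*trace(b a) - trace(b) = x*z - y
trace(b^-1 a b a) = trace(a b a)*trace(b) - trace(a b a b) = x*y*z - y^2 - z^2 + 2
trace(b^-1 a b a^-1) = trace(b^-1 a b)*trace(a) - trace(b^-1 a b a) = -x*y*z + x^2 + y^2 + z^2 - 2
trace(a^-1 b^-1 a b a^-2) = trace(b^-1 a b a^-2)*trace(a) - trace(b^-1 a b a^-1) = -x^3*y*z + x^4 + x^2*y^2 + x^2*z^2 + x*y*z - 4*x^2 - y^2 - z^2 + 2
trace(a^-1 b^-1 a b a^-3) = trace(a^-1 b^-1 a b a^-2)*trace(a) - trace(a^-1 b^-1 a b a^-1) = -x^4*y*z + x^5 + x^3*y^2 + x^3*z^2 + 2*x^2*y*z - 5*x^3 - 2*x*y^2 - 2*x*z^2 + 5*x
trace(b a^-5 b^-1 a) = trace(a^-1 b^-1 a b a^-3)*trace(a) - trace(a^-1 b^-1 a b a^-2) = -x^5*y*z + x^6 + x^4*y^2 + x^4*z^2 + 3*x^3*y*z - 6*x^4 - 3*x^2*y^2 - 3*x^2*z^2 - x*y*z + 9*x^2 + y^2 + z^2 - 2
trace(a^-3 b^-1 a^-1 b a^-2) = trace(b a^-5 b^-1)*trace(a) - trace(b a^-5 b^-1 a) = x^5*y*z - x^4*y^2 - x^4*z^2 - 3*x^3*y*z + x^4 + 3*x^2*y^2 + 3*x^2*z^2 + x*y*z - 4*x^2 - y^2 - z^2 + 2
trace(a^-3 b^-1 a^-1 b a^-1) = trace(b a^-4 b^-1)*trace(a) - trace(b a^-4 b^-1 a) = x^4*y*z - x^3*y^2 - x^3*z^2 - 2*x^2*y*z + x^3 + 2*x*y^2 + 2*x*z^2 - 3*x
trace(a^-4 b^-1 a^-1 b a^-2) = trace(a^-3 b^-1 a^-1 b a^-2)*trace(a) - trace(a^-3 b^-1 a^-1 b a^-1) = x^6*y*z - x^5*y^2 - x^5*z^2 - 4*x^4*y*z + x^5 + 4*x^3*y^2 + 4*x^3*z^2 + 3*x^2*y*z - 5*x^3 - 3*x*y^2 - 3*x*z^2 + 5*x

x^6*y*z - x^5*y^2 - x^5*z^2 - 4*x^4*y*z + x^5 + 4*x^3*y^2 + 4*x^3*z^2 + 3*x^2*y*z - 5*x^3 - 3*x*y^2 - 3*x*z^2 + 5*x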